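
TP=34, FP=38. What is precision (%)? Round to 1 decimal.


Precision = TP / (TP + FP) * 100
= 34 / (34 + 38)
= 34 / 72
= 0.4722
= 47.2%

47.2


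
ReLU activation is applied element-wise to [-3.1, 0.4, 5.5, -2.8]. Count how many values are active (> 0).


ReLU(x) = max(0, x) for each element:
ReLU(-3.1) = 0
ReLU(0.4) = 0.4
ReLU(5.5) = 5.5
ReLU(-2.8) = 0
Active neurons (>0): 2

2


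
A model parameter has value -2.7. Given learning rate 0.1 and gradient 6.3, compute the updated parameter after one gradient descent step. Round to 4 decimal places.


w_new = w_old - lr * gradient
= -2.7 - 0.1 * 6.3
= -2.7 - (0.63)
= -3.3300

-3.3300


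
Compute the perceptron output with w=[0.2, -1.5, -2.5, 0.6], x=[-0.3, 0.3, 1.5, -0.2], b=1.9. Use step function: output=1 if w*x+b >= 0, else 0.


z = w . x + b
= 0.2*-0.3 + -1.5*0.3 + -2.5*1.5 + 0.6*-0.2 + 1.9
= -0.06 + -0.45 + -3.75 + -0.12 + 1.9
= -4.38 + 1.9
= -2.48
Since z = -2.48 < 0, output = 0

0


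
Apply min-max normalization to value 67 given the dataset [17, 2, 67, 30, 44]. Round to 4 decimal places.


Min = 2, Max = 67
Range = 67 - 2 = 65
Scaled = (x - min) / (max - min)
= (67 - 2) / 65
= 65 / 65
= 1.0000

1.0000


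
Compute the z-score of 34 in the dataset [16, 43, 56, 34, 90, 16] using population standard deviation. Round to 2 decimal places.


Mean = (16 + 43 + 56 + 34 + 90 + 16) / 6 = 42.5
Variance = sum((x_i - mean)^2) / n = 652.5833
Std = sqrt(652.5833) = 25.5457
Z = (x - mean) / std
= (34 - 42.5) / 25.5457
= -8.5 / 25.5457
= -0.33

-0.33


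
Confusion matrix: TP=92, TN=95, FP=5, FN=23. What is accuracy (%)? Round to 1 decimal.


Accuracy = (TP + TN) / (TP + TN + FP + FN) * 100
= (92 + 95) / (92 + 95 + 5 + 23)
= 187 / 215
= 0.8698
= 87.0%

87.0


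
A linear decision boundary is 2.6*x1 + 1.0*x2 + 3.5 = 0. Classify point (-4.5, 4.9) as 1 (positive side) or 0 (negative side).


Compute 2.6 * -4.5 + 1.0 * 4.9 + 3.5
= -11.7 + 4.9 + 3.5
= -3.3
Since -3.3 < 0, the point is on the negative side.

0


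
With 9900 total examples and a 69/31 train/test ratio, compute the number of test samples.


Train samples = 9900 * 69% = 6831
Test samples = 9900 - 6831
= 3069

3069


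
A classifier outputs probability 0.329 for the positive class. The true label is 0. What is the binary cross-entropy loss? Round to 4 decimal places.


For y=0: Loss = -log(1-p)
= -log(1 - 0.329)
= -log(0.671)
= -(-0.399)
= 0.3990

0.3990


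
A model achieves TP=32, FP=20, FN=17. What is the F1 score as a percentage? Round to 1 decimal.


Precision = TP / (TP + FP) = 32 / 52 = 0.6154
Recall = TP / (TP + FN) = 32 / 49 = 0.6531
F1 = 2 * P * R / (P + R)
= 2 * 0.6154 * 0.6531 / (0.6154 + 0.6531)
= 0.8038 / 1.2684
= 0.6337
As percentage: 63.4%

63.4


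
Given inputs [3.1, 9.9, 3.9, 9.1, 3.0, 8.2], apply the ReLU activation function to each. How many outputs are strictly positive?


ReLU(x) = max(0, x) for each element:
ReLU(3.1) = 3.1
ReLU(9.9) = 9.9
ReLU(3.9) = 3.9
ReLU(9.1) = 9.1
ReLU(3.0) = 3.0
ReLU(8.2) = 8.2
Active neurons (>0): 6

6


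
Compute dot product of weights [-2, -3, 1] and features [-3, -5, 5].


Element-wise products:
-2 * -3 = 6
-3 * -5 = 15
1 * 5 = 5
Sum = 6 + 15 + 5
= 26

26


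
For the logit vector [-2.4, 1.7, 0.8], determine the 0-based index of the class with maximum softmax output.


Softmax is a monotonic transformation, so it preserves the argmax.
We need to find the index of the maximum logit.
Index 0: -2.4
Index 1: 1.7
Index 2: 0.8
Maximum logit = 1.7 at index 1

1


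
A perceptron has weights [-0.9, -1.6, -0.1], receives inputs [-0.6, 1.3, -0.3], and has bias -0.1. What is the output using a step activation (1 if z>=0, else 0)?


z = w . x + b
= -0.9*-0.6 + -1.6*1.3 + -0.1*-0.3 + -0.1
= 0.54 + -2.08 + 0.03 + -0.1
= -1.51 + -0.1
= -1.61
Since z = -1.61 < 0, output = 0

0


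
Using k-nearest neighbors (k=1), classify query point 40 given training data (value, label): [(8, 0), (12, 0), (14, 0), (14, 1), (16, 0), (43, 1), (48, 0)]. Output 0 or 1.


Distances from query 40:
Point 43 (class 1): distance = 3
K=1 nearest neighbors: classes = [1]
Votes for class 1: 1 / 1
Majority vote => class 1

1


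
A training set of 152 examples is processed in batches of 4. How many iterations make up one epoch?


Iterations per epoch = dataset_size / batch_size
= 152 / 4
= 38

38


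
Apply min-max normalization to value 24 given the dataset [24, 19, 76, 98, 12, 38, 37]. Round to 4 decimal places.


Min = 12, Max = 98
Range = 98 - 12 = 86
Scaled = (x - min) / (max - min)
= (24 - 12) / 86
= 12 / 86
= 0.1395

0.1395


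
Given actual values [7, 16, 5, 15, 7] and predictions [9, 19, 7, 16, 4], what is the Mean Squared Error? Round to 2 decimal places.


Differences: [-2, -3, -2, -1, 3]
Squared errors: [4, 9, 4, 1, 9]
Sum of squared errors = 27
MSE = 27 / 5 = 5.40

5.40


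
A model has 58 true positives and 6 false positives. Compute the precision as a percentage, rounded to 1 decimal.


Precision = TP / (TP + FP) * 100
= 58 / (58 + 6)
= 58 / 64
= 0.9062
= 90.6%

90.6


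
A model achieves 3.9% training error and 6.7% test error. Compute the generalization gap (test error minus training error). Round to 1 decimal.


Generalization gap = test_error - train_error
= 6.7 - 3.9
= 2.8%
A moderate gap.

2.8


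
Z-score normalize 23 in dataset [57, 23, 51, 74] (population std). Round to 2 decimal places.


Mean = (57 + 23 + 51 + 74) / 4 = 51.25
Variance = sum((x_i - mean)^2) / n = 337.1875
Std = sqrt(337.1875) = 18.3627
Z = (x - mean) / std
= (23 - 51.25) / 18.3627
= -28.25 / 18.3627
= -1.54

-1.54


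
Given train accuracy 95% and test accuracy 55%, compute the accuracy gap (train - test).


Gap = train_accuracy - test_accuracy
= 95 - 55
= 40%
This large gap strongly indicates overfitting.

40


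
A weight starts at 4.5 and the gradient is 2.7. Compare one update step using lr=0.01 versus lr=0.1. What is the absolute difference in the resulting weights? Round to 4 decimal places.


With lr=0.01: w_new = 4.5 - 0.01 * 2.7 = 4.473
With lr=0.1: w_new = 4.5 - 0.1 * 2.7 = 4.23
Absolute difference = |4.473 - 4.23|
= 0.2430

0.2430


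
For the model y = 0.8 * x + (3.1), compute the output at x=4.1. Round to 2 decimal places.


y = 0.8 * 4.1 + (3.1)
= 3.28 + (3.1)
= 6.38

6.38


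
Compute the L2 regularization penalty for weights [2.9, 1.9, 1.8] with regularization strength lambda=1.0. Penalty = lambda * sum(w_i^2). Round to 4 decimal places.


Squaring each weight:
2.9^2 = 8.41
1.9^2 = 3.61
1.8^2 = 3.24
Sum of squares = 15.26
Penalty = 1.0 * 15.26 = 15.2600

15.2600


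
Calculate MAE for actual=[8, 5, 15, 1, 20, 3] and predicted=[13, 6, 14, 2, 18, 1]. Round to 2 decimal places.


Absolute errors: [5, 1, 1, 1, 2, 2]
Sum of absolute errors = 12
MAE = 12 / 6 = 2.00

2.00


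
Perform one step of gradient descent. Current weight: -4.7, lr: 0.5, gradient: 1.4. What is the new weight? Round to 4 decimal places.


w_new = w_old - lr * gradient
= -4.7 - 0.5 * 1.4
= -4.7 - (0.7)
= -5.4000

-5.4000


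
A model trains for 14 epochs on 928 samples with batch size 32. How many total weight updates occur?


Iterations per epoch = 928 / 32 = 29
Total updates = iterations_per_epoch * epochs
= 29 * 14
= 406

406


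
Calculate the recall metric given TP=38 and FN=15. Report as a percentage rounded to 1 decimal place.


Recall = TP / (TP + FN) * 100
= 38 / (38 + 15)
= 38 / 53
= 0.717
= 71.7%

71.7


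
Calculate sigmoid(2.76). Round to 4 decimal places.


sigmoid(z) = 1 / (1 + exp(-z))
exp(-(2.76)) = exp(-2.76) = 0.0633
1 + 0.0633 = 1.0633
1 / 1.0633 = 0.9405

0.9405


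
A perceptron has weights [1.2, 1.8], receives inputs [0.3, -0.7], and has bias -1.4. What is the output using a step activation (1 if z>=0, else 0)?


z = w . x + b
= 1.2*0.3 + 1.8*-0.7 + -1.4
= 0.36 + -1.26 + -1.4
= -0.9 + -1.4
= -2.3
Since z = -2.3 < 0, output = 0

0


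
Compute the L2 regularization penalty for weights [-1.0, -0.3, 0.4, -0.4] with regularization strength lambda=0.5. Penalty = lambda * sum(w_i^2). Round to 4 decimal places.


Squaring each weight:
(-1.0)^2 = 1.0
(-0.3)^2 = 0.09
0.4^2 = 0.16
(-0.4)^2 = 0.16
Sum of squares = 1.41
Penalty = 0.5 * 1.41 = 0.7050

0.7050


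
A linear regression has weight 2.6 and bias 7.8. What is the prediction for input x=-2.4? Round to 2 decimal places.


y = 2.6 * -2.4 + (7.8)
= -6.24 + (7.8)
= 1.56

1.56


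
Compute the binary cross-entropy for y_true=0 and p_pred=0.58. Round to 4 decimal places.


For y=0: Loss = -log(1-p)
= -log(1 - 0.58)
= -log(0.42)
= -(-0.8675)
= 0.8675

0.8675


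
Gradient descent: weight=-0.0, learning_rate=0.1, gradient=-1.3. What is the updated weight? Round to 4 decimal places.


w_new = w_old - lr * gradient
= -0.0 - 0.1 * -1.3
= -0.0 - (-0.13)
= 0.1300

0.1300


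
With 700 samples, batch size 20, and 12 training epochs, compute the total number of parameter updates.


Iterations per epoch = 700 / 20 = 35
Total updates = iterations_per_epoch * epochs
= 35 * 12
= 420

420


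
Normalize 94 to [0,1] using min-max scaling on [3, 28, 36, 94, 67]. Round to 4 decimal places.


Min = 3, Max = 94
Range = 94 - 3 = 91
Scaled = (x - min) / (max - min)
= (94 - 3) / 91
= 91 / 91
= 1.0000

1.0000


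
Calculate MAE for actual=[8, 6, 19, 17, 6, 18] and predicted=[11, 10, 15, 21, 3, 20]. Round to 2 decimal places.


Absolute errors: [3, 4, 4, 4, 3, 2]
Sum of absolute errors = 20
MAE = 20 / 6 = 3.33

3.33


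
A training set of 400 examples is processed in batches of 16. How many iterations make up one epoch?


Iterations per epoch = dataset_size / batch_size
= 400 / 16
= 25

25


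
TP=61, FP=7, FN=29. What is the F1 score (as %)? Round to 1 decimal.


Precision = TP / (TP + FP) = 61 / 68 = 0.8971
Recall = TP / (TP + FN) = 61 / 90 = 0.6778
F1 = 2 * P * R / (P + R)
= 2 * 0.8971 * 0.6778 / (0.8971 + 0.6778)
= 1.216 / 1.5748
= 0.7722
As percentage: 77.2%

77.2


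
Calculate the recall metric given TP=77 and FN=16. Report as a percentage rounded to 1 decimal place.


Recall = TP / (TP + FN) * 100
= 77 / (77 + 16)
= 77 / 93
= 0.828
= 82.8%

82.8


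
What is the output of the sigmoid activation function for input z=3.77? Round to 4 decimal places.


sigmoid(z) = 1 / (1 + exp(-z))
exp(-(3.77)) = exp(-3.77) = 0.0231
1 + 0.0231 = 1.0231
1 / 1.0231 = 0.9775

0.9775


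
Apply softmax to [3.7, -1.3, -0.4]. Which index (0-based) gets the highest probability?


Softmax is a monotonic transformation, so it preserves the argmax.
We need to find the index of the maximum logit.
Index 0: 3.7
Index 1: -1.3
Index 2: -0.4
Maximum logit = 3.7 at index 0

0


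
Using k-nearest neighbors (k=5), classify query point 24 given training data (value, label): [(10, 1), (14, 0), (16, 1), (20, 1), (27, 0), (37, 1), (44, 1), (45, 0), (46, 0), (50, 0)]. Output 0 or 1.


Distances from query 24:
Point 27 (class 0): distance = 3
Point 20 (class 1): distance = 4
Point 16 (class 1): distance = 8
Point 14 (class 0): distance = 10
Point 37 (class 1): distance = 13
K=5 nearest neighbors: classes = [0, 1, 1, 0, 1]
Votes for class 1: 3 / 5
Majority vote => class 1

1


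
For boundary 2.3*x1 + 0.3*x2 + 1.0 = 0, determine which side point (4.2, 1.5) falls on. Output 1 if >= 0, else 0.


Compute 2.3 * 4.2 + 0.3 * 1.5 + 1.0
= 9.66 + 0.45 + 1.0
= 11.11
Since 11.11 >= 0, the point is on the positive side.

1


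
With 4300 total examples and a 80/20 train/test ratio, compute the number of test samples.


Train samples = 4300 * 80% = 3440
Test samples = 4300 - 3440
= 860

860


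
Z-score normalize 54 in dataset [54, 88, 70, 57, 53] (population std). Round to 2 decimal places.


Mean = (54 + 88 + 70 + 57 + 53) / 5 = 64.4
Variance = sum((x_i - mean)^2) / n = 176.24
Std = sqrt(176.24) = 13.2755
Z = (x - mean) / std
= (54 - 64.4) / 13.2755
= -10.4 / 13.2755
= -0.78

-0.78


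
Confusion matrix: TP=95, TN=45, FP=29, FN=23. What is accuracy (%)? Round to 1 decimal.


Accuracy = (TP + TN) / (TP + TN + FP + FN) * 100
= (95 + 45) / (95 + 45 + 29 + 23)
= 140 / 192
= 0.7292
= 72.9%

72.9


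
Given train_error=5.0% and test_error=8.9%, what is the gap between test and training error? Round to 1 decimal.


Generalization gap = test_error - train_error
= 8.9 - 5.0
= 3.9%
A moderate gap.

3.9


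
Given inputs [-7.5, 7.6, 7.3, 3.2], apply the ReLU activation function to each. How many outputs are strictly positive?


ReLU(x) = max(0, x) for each element:
ReLU(-7.5) = 0
ReLU(7.6) = 7.6
ReLU(7.3) = 7.3
ReLU(3.2) = 3.2
Active neurons (>0): 3

3


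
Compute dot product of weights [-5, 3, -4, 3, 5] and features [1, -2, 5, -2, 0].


Element-wise products:
-5 * 1 = -5
3 * -2 = -6
-4 * 5 = -20
3 * -2 = -6
5 * 0 = 0
Sum = -5 + -6 + -20 + -6 + 0
= -37

-37


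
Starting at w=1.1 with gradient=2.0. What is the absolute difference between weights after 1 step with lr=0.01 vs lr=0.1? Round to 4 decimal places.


With lr=0.01: w_new = 1.1 - 0.01 * 2.0 = 1.08
With lr=0.1: w_new = 1.1 - 0.1 * 2.0 = 0.9
Absolute difference = |1.08 - 0.9|
= 0.1800

0.1800


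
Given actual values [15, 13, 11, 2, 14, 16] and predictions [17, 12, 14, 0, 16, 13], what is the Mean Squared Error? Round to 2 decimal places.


Differences: [-2, 1, -3, 2, -2, 3]
Squared errors: [4, 1, 9, 4, 4, 9]
Sum of squared errors = 31
MSE = 31 / 6 = 5.17

5.17


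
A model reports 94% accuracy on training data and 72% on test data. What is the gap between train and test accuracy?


Gap = train_accuracy - test_accuracy
= 94 - 72
= 22%
This large gap strongly indicates overfitting.

22


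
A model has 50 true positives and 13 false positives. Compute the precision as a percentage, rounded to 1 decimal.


Precision = TP / (TP + FP) * 100
= 50 / (50 + 13)
= 50 / 63
= 0.7937
= 79.4%

79.4


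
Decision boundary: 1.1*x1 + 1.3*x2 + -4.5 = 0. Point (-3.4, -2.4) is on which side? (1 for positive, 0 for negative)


Compute 1.1 * -3.4 + 1.3 * -2.4 + -4.5
= -3.74 + -3.12 + -4.5
= -11.36
Since -11.36 < 0, the point is on the negative side.

0


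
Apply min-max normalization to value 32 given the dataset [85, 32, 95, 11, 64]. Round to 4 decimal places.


Min = 11, Max = 95
Range = 95 - 11 = 84
Scaled = (x - min) / (max - min)
= (32 - 11) / 84
= 21 / 84
= 0.2500

0.2500


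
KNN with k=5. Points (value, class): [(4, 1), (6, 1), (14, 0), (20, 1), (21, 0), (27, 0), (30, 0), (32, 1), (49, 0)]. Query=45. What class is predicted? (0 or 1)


Distances from query 45:
Point 49 (class 0): distance = 4
Point 32 (class 1): distance = 13
Point 30 (class 0): distance = 15
Point 27 (class 0): distance = 18
Point 21 (class 0): distance = 24
K=5 nearest neighbors: classes = [0, 1, 0, 0, 0]
Votes for class 1: 1 / 5
Majority vote => class 0

0


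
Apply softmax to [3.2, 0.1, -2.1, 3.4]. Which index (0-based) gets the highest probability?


Softmax is a monotonic transformation, so it preserves the argmax.
We need to find the index of the maximum logit.
Index 0: 3.2
Index 1: 0.1
Index 2: -2.1
Index 3: 3.4
Maximum logit = 3.4 at index 3

3


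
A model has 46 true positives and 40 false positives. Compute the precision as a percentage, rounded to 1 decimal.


Precision = TP / (TP + FP) * 100
= 46 / (46 + 40)
= 46 / 86
= 0.5349
= 53.5%

53.5


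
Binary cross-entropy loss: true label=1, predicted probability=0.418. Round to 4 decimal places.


For y=1: Loss = -log(p)
= -log(0.418)
= -(-0.8723)
= 0.8723

0.8723


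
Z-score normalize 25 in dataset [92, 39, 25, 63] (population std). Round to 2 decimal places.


Mean = (92 + 39 + 25 + 63) / 4 = 54.75
Variance = sum((x_i - mean)^2) / n = 647.1875
Std = sqrt(647.1875) = 25.4399
Z = (x - mean) / std
= (25 - 54.75) / 25.4399
= -29.75 / 25.4399
= -1.17

-1.17


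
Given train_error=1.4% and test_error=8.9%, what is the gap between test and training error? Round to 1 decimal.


Generalization gap = test_error - train_error
= 8.9 - 1.4
= 7.5%
A moderate gap.

7.5


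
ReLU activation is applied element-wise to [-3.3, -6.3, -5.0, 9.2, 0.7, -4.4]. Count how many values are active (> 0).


ReLU(x) = max(0, x) for each element:
ReLU(-3.3) = 0
ReLU(-6.3) = 0
ReLU(-5.0) = 0
ReLU(9.2) = 9.2
ReLU(0.7) = 0.7
ReLU(-4.4) = 0
Active neurons (>0): 2

2


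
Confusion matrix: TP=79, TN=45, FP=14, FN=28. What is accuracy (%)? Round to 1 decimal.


Accuracy = (TP + TN) / (TP + TN + FP + FN) * 100
= (79 + 45) / (79 + 45 + 14 + 28)
= 124 / 166
= 0.747
= 74.7%

74.7


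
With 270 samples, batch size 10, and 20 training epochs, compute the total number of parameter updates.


Iterations per epoch = 270 / 10 = 27
Total updates = iterations_per_epoch * epochs
= 27 * 20
= 540

540


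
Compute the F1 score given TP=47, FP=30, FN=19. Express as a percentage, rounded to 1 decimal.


Precision = TP / (TP + FP) = 47 / 77 = 0.6104
Recall = TP / (TP + FN) = 47 / 66 = 0.7121
F1 = 2 * P * R / (P + R)
= 2 * 0.6104 * 0.7121 / (0.6104 + 0.7121)
= 0.8693 / 1.3225
= 0.6573
As percentage: 65.7%

65.7


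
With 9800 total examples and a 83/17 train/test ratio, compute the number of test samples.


Train samples = 9800 * 83% = 8134
Test samples = 9800 - 8134
= 1666

1666


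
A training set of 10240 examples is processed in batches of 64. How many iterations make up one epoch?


Iterations per epoch = dataset_size / batch_size
= 10240 / 64
= 160

160


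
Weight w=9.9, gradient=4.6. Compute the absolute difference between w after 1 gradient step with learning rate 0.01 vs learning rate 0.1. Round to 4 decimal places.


With lr=0.01: w_new = 9.9 - 0.01 * 4.6 = 9.854
With lr=0.1: w_new = 9.9 - 0.1 * 4.6 = 9.44
Absolute difference = |9.854 - 9.44|
= 0.4140

0.4140


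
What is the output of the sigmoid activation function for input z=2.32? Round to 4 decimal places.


sigmoid(z) = 1 / (1 + exp(-z))
exp(-(2.32)) = exp(-2.32) = 0.0983
1 + 0.0983 = 1.0983
1 / 1.0983 = 0.9105

0.9105


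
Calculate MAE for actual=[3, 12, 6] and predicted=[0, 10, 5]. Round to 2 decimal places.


Absolute errors: [3, 2, 1]
Sum of absolute errors = 6
MAE = 6 / 3 = 2.00

2.00


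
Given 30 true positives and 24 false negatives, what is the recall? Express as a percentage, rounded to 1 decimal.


Recall = TP / (TP + FN) * 100
= 30 / (30 + 24)
= 30 / 54
= 0.5556
= 55.6%

55.6


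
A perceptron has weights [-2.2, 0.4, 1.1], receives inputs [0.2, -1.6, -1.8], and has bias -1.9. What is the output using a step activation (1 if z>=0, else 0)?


z = w . x + b
= -2.2*0.2 + 0.4*-1.6 + 1.1*-1.8 + -1.9
= -0.44 + -0.64 + -1.98 + -1.9
= -3.06 + -1.9
= -4.96
Since z = -4.96 < 0, output = 0

0


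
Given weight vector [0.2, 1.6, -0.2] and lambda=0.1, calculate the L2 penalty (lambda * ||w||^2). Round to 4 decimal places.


Squaring each weight:
0.2^2 = 0.04
1.6^2 = 2.56
(-0.2)^2 = 0.04
Sum of squares = 2.64
Penalty = 0.1 * 2.64 = 0.2640

0.2640


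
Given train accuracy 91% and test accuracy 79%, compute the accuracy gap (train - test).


Gap = train_accuracy - test_accuracy
= 91 - 79
= 12%
This gap suggests the model is overfitting.

12


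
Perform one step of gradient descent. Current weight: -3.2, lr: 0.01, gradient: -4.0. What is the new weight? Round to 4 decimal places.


w_new = w_old - lr * gradient
= -3.2 - 0.01 * -4.0
= -3.2 - (-0.04)
= -3.1600

-3.1600


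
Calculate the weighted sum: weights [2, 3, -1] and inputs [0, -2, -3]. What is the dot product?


Element-wise products:
2 * 0 = 0
3 * -2 = -6
-1 * -3 = 3
Sum = 0 + -6 + 3
= -3

-3


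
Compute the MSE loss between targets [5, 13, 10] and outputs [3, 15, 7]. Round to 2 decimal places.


Differences: [2, -2, 3]
Squared errors: [4, 4, 9]
Sum of squared errors = 17
MSE = 17 / 3 = 5.67

5.67


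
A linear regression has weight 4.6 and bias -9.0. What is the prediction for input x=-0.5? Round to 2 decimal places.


y = 4.6 * -0.5 + (-9.0)
= -2.3 + (-9.0)
= -11.30

-11.30


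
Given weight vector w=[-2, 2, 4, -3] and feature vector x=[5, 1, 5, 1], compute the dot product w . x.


Element-wise products:
-2 * 5 = -10
2 * 1 = 2
4 * 5 = 20
-3 * 1 = -3
Sum = -10 + 2 + 20 + -3
= 9

9


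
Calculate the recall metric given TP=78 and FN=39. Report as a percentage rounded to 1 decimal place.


Recall = TP / (TP + FN) * 100
= 78 / (78 + 39)
= 78 / 117
= 0.6667
= 66.7%

66.7


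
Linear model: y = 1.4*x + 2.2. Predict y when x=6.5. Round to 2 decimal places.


y = 1.4 * 6.5 + (2.2)
= 9.1 + (2.2)
= 11.30

11.30


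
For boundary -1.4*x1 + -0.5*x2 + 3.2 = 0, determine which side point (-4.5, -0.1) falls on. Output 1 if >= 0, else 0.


Compute -1.4 * -4.5 + -0.5 * -0.1 + 3.2
= 6.3 + 0.05 + 3.2
= 9.55
Since 9.55 >= 0, the point is on the positive side.

1


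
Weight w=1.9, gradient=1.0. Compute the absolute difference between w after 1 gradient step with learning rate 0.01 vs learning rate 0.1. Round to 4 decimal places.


With lr=0.01: w_new = 1.9 - 0.01 * 1.0 = 1.89
With lr=0.1: w_new = 1.9 - 0.1 * 1.0 = 1.8
Absolute difference = |1.89 - 1.8|
= 0.0900

0.0900


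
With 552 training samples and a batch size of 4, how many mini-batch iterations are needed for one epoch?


Iterations per epoch = dataset_size / batch_size
= 552 / 4
= 138

138


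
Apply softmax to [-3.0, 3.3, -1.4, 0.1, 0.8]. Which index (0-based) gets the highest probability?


Softmax is a monotonic transformation, so it preserves the argmax.
We need to find the index of the maximum logit.
Index 0: -3.0
Index 1: 3.3
Index 2: -1.4
Index 3: 0.1
Index 4: 0.8
Maximum logit = 3.3 at index 1

1


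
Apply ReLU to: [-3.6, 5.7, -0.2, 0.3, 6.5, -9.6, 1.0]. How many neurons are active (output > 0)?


ReLU(x) = max(0, x) for each element:
ReLU(-3.6) = 0
ReLU(5.7) = 5.7
ReLU(-0.2) = 0
ReLU(0.3) = 0.3
ReLU(6.5) = 6.5
ReLU(-9.6) = 0
ReLU(1.0) = 1.0
Active neurons (>0): 4

4


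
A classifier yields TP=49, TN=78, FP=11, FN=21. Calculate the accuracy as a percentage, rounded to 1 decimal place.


Accuracy = (TP + TN) / (TP + TN + FP + FN) * 100
= (49 + 78) / (49 + 78 + 11 + 21)
= 127 / 159
= 0.7987
= 79.9%

79.9


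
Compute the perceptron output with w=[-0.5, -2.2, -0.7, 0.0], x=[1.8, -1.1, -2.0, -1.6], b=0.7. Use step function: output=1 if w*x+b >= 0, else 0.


z = w . x + b
= -0.5*1.8 + -2.2*-1.1 + -0.7*-2.0 + 0.0*-1.6 + 0.7
= -0.9 + 2.42 + 1.4 + -0.0 + 0.7
= 2.92 + 0.7
= 3.62
Since z = 3.62 >= 0, output = 1

1


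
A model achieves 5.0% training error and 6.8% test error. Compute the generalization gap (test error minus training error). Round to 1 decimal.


Generalization gap = test_error - train_error
= 6.8 - 5.0
= 1.8%
A small gap suggests good generalization.

1.8


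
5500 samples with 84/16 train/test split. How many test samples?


Train samples = 5500 * 84% = 4620
Test samples = 5500 - 4620
= 880

880


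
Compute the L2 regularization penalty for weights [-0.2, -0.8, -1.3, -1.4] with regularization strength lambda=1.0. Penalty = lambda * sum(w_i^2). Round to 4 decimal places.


Squaring each weight:
(-0.2)^2 = 0.04
(-0.8)^2 = 0.64
(-1.3)^2 = 1.69
(-1.4)^2 = 1.96
Sum of squares = 4.33
Penalty = 1.0 * 4.33 = 4.3300

4.3300


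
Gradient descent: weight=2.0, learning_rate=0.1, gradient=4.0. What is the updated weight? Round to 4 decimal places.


w_new = w_old - lr * gradient
= 2.0 - 0.1 * 4.0
= 2.0 - (0.4)
= 1.6000

1.6000


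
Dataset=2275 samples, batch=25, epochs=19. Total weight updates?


Iterations per epoch = 2275 / 25 = 91
Total updates = iterations_per_epoch * epochs
= 91 * 19
= 1729

1729


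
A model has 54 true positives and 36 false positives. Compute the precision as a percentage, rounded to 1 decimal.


Precision = TP / (TP + FP) * 100
= 54 / (54 + 36)
= 54 / 90
= 0.6
= 60.0%

60.0


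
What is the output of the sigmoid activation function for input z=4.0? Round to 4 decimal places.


sigmoid(z) = 1 / (1 + exp(-z))
exp(-(4.0)) = exp(-4.0) = 0.0183
1 + 0.0183 = 1.0183
1 / 1.0183 = 0.9820

0.9820


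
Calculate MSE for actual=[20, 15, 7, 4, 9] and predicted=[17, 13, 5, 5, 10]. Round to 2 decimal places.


Differences: [3, 2, 2, -1, -1]
Squared errors: [9, 4, 4, 1, 1]
Sum of squared errors = 19
MSE = 19 / 5 = 3.80

3.80


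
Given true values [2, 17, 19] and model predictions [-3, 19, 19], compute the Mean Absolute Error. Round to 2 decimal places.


Absolute errors: [5, 2, 0]
Sum of absolute errors = 7
MAE = 7 / 3 = 2.33

2.33


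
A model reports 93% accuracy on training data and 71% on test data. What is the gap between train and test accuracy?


Gap = train_accuracy - test_accuracy
= 93 - 71
= 22%
This large gap strongly indicates overfitting.

22


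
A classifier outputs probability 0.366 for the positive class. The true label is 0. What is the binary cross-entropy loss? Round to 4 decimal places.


For y=0: Loss = -log(1-p)
= -log(1 - 0.366)
= -log(0.634)
= -(-0.4557)
= 0.4557

0.4557


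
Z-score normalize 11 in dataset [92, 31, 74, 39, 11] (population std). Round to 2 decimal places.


Mean = (92 + 31 + 74 + 39 + 11) / 5 = 49.4
Variance = sum((x_i - mean)^2) / n = 868.24
Std = sqrt(868.24) = 29.4659
Z = (x - mean) / std
= (11 - 49.4) / 29.4659
= -38.4 / 29.4659
= -1.30

-1.30


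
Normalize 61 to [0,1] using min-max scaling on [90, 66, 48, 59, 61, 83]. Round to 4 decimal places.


Min = 48, Max = 90
Range = 90 - 48 = 42
Scaled = (x - min) / (max - min)
= (61 - 48) / 42
= 13 / 42
= 0.3095

0.3095


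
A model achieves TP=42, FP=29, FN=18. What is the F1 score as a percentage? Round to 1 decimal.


Precision = TP / (TP + FP) = 42 / 71 = 0.5915
Recall = TP / (TP + FN) = 42 / 60 = 0.7
F1 = 2 * P * R / (P + R)
= 2 * 0.5915 * 0.7 / (0.5915 + 0.7)
= 0.8282 / 1.2915
= 0.6412
As percentage: 64.1%

64.1


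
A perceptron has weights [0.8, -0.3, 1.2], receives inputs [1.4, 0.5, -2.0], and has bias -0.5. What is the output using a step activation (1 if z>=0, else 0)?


z = w . x + b
= 0.8*1.4 + -0.3*0.5 + 1.2*-2.0 + -0.5
= 1.12 + -0.15 + -2.4 + -0.5
= -1.43 + -0.5
= -1.93
Since z = -1.93 < 0, output = 0

0


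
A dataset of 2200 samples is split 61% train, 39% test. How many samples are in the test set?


Train samples = 2200 * 61% = 1342
Test samples = 2200 - 1342
= 858

858


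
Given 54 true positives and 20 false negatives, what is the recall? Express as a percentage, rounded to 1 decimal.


Recall = TP / (TP + FN) * 100
= 54 / (54 + 20)
= 54 / 74
= 0.7297
= 73.0%

73.0


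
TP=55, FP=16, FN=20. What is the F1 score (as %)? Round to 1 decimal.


Precision = TP / (TP + FP) = 55 / 71 = 0.7746
Recall = TP / (TP + FN) = 55 / 75 = 0.7333
F1 = 2 * P * R / (P + R)
= 2 * 0.7746 * 0.7333 / (0.7746 + 0.7333)
= 1.1362 / 1.508
= 0.7534
As percentage: 75.3%

75.3


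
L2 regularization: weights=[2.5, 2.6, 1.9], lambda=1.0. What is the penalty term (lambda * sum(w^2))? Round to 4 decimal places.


Squaring each weight:
2.5^2 = 6.25
2.6^2 = 6.76
1.9^2 = 3.61
Sum of squares = 16.62
Penalty = 1.0 * 16.62 = 16.6200

16.6200


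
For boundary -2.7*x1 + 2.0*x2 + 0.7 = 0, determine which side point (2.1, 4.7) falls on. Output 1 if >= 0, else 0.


Compute -2.7 * 2.1 + 2.0 * 4.7 + 0.7
= -5.67 + 9.4 + 0.7
= 4.43
Since 4.43 >= 0, the point is on the positive side.

1


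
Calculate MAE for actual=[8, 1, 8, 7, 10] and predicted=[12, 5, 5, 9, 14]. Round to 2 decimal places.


Absolute errors: [4, 4, 3, 2, 4]
Sum of absolute errors = 17
MAE = 17 / 5 = 3.40

3.40


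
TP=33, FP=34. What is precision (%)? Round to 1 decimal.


Precision = TP / (TP + FP) * 100
= 33 / (33 + 34)
= 33 / 67
= 0.4925
= 49.3%

49.3


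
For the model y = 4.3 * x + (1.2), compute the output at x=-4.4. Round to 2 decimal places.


y = 4.3 * -4.4 + (1.2)
= -18.92 + (1.2)
= -17.72

-17.72


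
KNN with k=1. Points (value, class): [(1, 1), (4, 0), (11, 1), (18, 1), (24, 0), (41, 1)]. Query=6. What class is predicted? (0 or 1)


Distances from query 6:
Point 4 (class 0): distance = 2
K=1 nearest neighbors: classes = [0]
Votes for class 1: 0 / 1
Majority vote => class 0

0


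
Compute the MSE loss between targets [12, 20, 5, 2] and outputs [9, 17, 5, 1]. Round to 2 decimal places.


Differences: [3, 3, 0, 1]
Squared errors: [9, 9, 0, 1]
Sum of squared errors = 19
MSE = 19 / 4 = 4.75

4.75


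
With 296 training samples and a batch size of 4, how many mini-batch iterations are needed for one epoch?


Iterations per epoch = dataset_size / batch_size
= 296 / 4
= 74

74


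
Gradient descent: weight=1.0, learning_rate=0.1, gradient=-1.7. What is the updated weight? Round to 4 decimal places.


w_new = w_old - lr * gradient
= 1.0 - 0.1 * -1.7
= 1.0 - (-0.17)
= 1.1700

1.1700


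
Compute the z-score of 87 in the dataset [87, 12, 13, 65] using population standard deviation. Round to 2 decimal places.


Mean = (87 + 12 + 13 + 65) / 4 = 44.25
Variance = sum((x_i - mean)^2) / n = 1068.6875
Std = sqrt(1068.6875) = 32.6908
Z = (x - mean) / std
= (87 - 44.25) / 32.6908
= 42.75 / 32.6908
= 1.31

1.31


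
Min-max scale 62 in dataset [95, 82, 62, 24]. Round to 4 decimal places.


Min = 24, Max = 95
Range = 95 - 24 = 71
Scaled = (x - min) / (max - min)
= (62 - 24) / 71
= 38 / 71
= 0.5352

0.5352


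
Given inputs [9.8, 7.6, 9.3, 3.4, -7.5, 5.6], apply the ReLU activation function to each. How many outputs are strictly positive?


ReLU(x) = max(0, x) for each element:
ReLU(9.8) = 9.8
ReLU(7.6) = 7.6
ReLU(9.3) = 9.3
ReLU(3.4) = 3.4
ReLU(-7.5) = 0
ReLU(5.6) = 5.6
Active neurons (>0): 5

5


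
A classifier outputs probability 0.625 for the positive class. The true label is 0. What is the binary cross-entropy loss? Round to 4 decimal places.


For y=0: Loss = -log(1-p)
= -log(1 - 0.625)
= -log(0.375)
= -(-0.9808)
= 0.9808

0.9808


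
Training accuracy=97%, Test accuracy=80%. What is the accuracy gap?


Gap = train_accuracy - test_accuracy
= 97 - 80
= 17%
This gap suggests the model is overfitting.

17


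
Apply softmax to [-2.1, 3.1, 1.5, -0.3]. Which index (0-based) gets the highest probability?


Softmax is a monotonic transformation, so it preserves the argmax.
We need to find the index of the maximum logit.
Index 0: -2.1
Index 1: 3.1
Index 2: 1.5
Index 3: -0.3
Maximum logit = 3.1 at index 1

1


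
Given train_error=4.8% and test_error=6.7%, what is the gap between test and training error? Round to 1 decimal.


Generalization gap = test_error - train_error
= 6.7 - 4.8
= 1.9%
A small gap suggests good generalization.

1.9


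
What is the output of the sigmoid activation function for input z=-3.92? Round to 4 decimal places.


sigmoid(z) = 1 / (1 + exp(-z))
exp(-(-3.92)) = exp(3.92) = 50.4004
1 + 50.4004 = 51.4004
1 / 51.4004 = 0.0195

0.0195


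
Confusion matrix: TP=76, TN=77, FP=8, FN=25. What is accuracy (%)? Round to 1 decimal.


Accuracy = (TP + TN) / (TP + TN + FP + FN) * 100
= (76 + 77) / (76 + 77 + 8 + 25)
= 153 / 186
= 0.8226
= 82.3%

82.3


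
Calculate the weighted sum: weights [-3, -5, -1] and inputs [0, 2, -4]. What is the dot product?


Element-wise products:
-3 * 0 = 0
-5 * 2 = -10
-1 * -4 = 4
Sum = 0 + -10 + 4
= -6

-6


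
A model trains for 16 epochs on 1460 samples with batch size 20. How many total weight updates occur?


Iterations per epoch = 1460 / 20 = 73
Total updates = iterations_per_epoch * epochs
= 73 * 16
= 1168

1168


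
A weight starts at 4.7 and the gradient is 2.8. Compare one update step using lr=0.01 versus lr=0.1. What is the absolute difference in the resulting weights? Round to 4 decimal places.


With lr=0.01: w_new = 4.7 - 0.01 * 2.8 = 4.672
With lr=0.1: w_new = 4.7 - 0.1 * 2.8 = 4.42
Absolute difference = |4.672 - 4.42|
= 0.2520

0.2520


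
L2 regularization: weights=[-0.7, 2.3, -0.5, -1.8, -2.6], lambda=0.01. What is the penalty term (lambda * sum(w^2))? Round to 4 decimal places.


Squaring each weight:
(-0.7)^2 = 0.49
2.3^2 = 5.29
(-0.5)^2 = 0.25
(-1.8)^2 = 3.24
(-2.6)^2 = 6.76
Sum of squares = 16.03
Penalty = 0.01 * 16.03 = 0.1603

0.1603


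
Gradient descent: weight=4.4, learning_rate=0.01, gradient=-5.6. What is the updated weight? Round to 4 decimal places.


w_new = w_old - lr * gradient
= 4.4 - 0.01 * -5.6
= 4.4 - (-0.056)
= 4.4560

4.4560


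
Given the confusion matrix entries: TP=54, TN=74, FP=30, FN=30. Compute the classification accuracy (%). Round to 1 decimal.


Accuracy = (TP + TN) / (TP + TN + FP + FN) * 100
= (54 + 74) / (54 + 74 + 30 + 30)
= 128 / 188
= 0.6809
= 68.1%

68.1


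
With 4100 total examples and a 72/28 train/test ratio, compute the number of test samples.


Train samples = 4100 * 72% = 2952
Test samples = 4100 - 2952
= 1148

1148


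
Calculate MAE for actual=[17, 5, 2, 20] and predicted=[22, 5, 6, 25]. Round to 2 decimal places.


Absolute errors: [5, 0, 4, 5]
Sum of absolute errors = 14
MAE = 14 / 4 = 3.50

3.50


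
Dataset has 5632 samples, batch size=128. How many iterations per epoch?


Iterations per epoch = dataset_size / batch_size
= 5632 / 128
= 44

44


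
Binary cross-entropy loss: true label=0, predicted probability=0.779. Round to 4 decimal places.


For y=0: Loss = -log(1-p)
= -log(1 - 0.779)
= -log(0.221)
= -(-1.5096)
= 1.5096

1.5096


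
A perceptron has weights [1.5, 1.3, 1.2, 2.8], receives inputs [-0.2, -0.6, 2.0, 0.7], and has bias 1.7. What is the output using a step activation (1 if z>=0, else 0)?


z = w . x + b
= 1.5*-0.2 + 1.3*-0.6 + 1.2*2.0 + 2.8*0.7 + 1.7
= -0.3 + -0.78 + 2.4 + 1.96 + 1.7
= 3.28 + 1.7
= 4.98
Since z = 4.98 >= 0, output = 1

1


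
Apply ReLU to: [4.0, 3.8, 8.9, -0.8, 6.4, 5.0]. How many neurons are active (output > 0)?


ReLU(x) = max(0, x) for each element:
ReLU(4.0) = 4.0
ReLU(3.8) = 3.8
ReLU(8.9) = 8.9
ReLU(-0.8) = 0
ReLU(6.4) = 6.4
ReLU(5.0) = 5.0
Active neurons (>0): 5

5


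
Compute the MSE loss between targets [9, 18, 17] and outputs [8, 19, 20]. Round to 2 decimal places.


Differences: [1, -1, -3]
Squared errors: [1, 1, 9]
Sum of squared errors = 11
MSE = 11 / 3 = 3.67

3.67


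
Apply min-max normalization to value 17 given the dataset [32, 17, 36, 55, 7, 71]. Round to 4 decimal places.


Min = 7, Max = 71
Range = 71 - 7 = 64
Scaled = (x - min) / (max - min)
= (17 - 7) / 64
= 10 / 64
= 0.1563

0.1563


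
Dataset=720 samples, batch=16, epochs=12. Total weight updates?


Iterations per epoch = 720 / 16 = 45
Total updates = iterations_per_epoch * epochs
= 45 * 12
= 540

540


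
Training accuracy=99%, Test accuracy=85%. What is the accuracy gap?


Gap = train_accuracy - test_accuracy
= 99 - 85
= 14%
This gap suggests the model is overfitting.

14


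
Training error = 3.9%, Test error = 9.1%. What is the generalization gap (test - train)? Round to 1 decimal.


Generalization gap = test_error - train_error
= 9.1 - 3.9
= 5.2%
A moderate gap.

5.2


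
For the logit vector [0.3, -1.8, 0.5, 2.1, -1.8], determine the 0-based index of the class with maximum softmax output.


Softmax is a monotonic transformation, so it preserves the argmax.
We need to find the index of the maximum logit.
Index 0: 0.3
Index 1: -1.8
Index 2: 0.5
Index 3: 2.1
Index 4: -1.8
Maximum logit = 2.1 at index 3

3


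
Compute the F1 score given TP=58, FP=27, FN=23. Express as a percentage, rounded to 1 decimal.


Precision = TP / (TP + FP) = 58 / 85 = 0.6824
Recall = TP / (TP + FN) = 58 / 81 = 0.716
F1 = 2 * P * R / (P + R)
= 2 * 0.6824 * 0.716 / (0.6824 + 0.716)
= 0.9772 / 1.3984
= 0.6988
As percentage: 69.9%

69.9


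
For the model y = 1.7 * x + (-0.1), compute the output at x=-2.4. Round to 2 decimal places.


y = 1.7 * -2.4 + (-0.1)
= -4.08 + (-0.1)
= -4.18

-4.18


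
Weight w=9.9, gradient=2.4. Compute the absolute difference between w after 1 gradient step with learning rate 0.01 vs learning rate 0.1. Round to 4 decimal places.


With lr=0.01: w_new = 9.9 - 0.01 * 2.4 = 9.876
With lr=0.1: w_new = 9.9 - 0.1 * 2.4 = 9.66
Absolute difference = |9.876 - 9.66|
= 0.2160

0.2160


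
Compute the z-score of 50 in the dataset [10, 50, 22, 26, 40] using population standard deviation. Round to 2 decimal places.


Mean = (10 + 50 + 22 + 26 + 40) / 5 = 29.6
Variance = sum((x_i - mean)^2) / n = 195.84
Std = sqrt(195.84) = 13.9943
Z = (x - mean) / std
= (50 - 29.6) / 13.9943
= 20.4 / 13.9943
= 1.46

1.46


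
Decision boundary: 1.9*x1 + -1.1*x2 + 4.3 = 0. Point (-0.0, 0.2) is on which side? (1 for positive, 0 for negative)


Compute 1.9 * -0.0 + -1.1 * 0.2 + 4.3
= -0.0 + -0.22 + 4.3
= 4.08
Since 4.08 >= 0, the point is on the positive side.

1


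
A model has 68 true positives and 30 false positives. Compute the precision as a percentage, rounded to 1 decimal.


Precision = TP / (TP + FP) * 100
= 68 / (68 + 30)
= 68 / 98
= 0.6939
= 69.4%

69.4


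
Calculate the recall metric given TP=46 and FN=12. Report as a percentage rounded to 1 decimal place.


Recall = TP / (TP + FN) * 100
= 46 / (46 + 12)
= 46 / 58
= 0.7931
= 79.3%

79.3


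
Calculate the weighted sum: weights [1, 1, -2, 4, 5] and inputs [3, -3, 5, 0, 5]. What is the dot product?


Element-wise products:
1 * 3 = 3
1 * -3 = -3
-2 * 5 = -10
4 * 0 = 0
5 * 5 = 25
Sum = 3 + -3 + -10 + 0 + 25
= 15

15


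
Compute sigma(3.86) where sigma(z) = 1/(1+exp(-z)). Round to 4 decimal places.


sigmoid(z) = 1 / (1 + exp(-z))
exp(-(3.86)) = exp(-3.86) = 0.0211
1 + 0.0211 = 1.0211
1 / 1.0211 = 0.9794

0.9794


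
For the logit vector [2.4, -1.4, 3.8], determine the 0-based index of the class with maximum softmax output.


Softmax is a monotonic transformation, so it preserves the argmax.
We need to find the index of the maximum logit.
Index 0: 2.4
Index 1: -1.4
Index 2: 3.8
Maximum logit = 3.8 at index 2

2


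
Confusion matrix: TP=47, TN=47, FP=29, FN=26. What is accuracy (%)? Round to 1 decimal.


Accuracy = (TP + TN) / (TP + TN + FP + FN) * 100
= (47 + 47) / (47 + 47 + 29 + 26)
= 94 / 149
= 0.6309
= 63.1%

63.1


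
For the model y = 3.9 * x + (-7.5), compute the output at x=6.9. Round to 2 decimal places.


y = 3.9 * 6.9 + (-7.5)
= 26.91 + (-7.5)
= 19.41

19.41


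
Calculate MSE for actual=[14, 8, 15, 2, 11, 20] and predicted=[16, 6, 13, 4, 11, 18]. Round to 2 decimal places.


Differences: [-2, 2, 2, -2, 0, 2]
Squared errors: [4, 4, 4, 4, 0, 4]
Sum of squared errors = 20
MSE = 20 / 6 = 3.33

3.33


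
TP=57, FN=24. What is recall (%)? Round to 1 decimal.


Recall = TP / (TP + FN) * 100
= 57 / (57 + 24)
= 57 / 81
= 0.7037
= 70.4%

70.4


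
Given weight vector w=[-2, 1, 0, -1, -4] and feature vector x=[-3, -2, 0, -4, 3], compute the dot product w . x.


Element-wise products:
-2 * -3 = 6
1 * -2 = -2
0 * 0 = 0
-1 * -4 = 4
-4 * 3 = -12
Sum = 6 + -2 + 0 + 4 + -12
= -4

-4


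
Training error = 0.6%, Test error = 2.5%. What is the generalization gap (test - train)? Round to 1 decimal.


Generalization gap = test_error - train_error
= 2.5 - 0.6
= 1.9%
A small gap suggests good generalization.

1.9


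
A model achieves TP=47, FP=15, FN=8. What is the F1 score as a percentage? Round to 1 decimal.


Precision = TP / (TP + FP) = 47 / 62 = 0.7581
Recall = TP / (TP + FN) = 47 / 55 = 0.8545
F1 = 2 * P * R / (P + R)
= 2 * 0.7581 * 0.8545 / (0.7581 + 0.8545)
= 1.2956 / 1.6126
= 0.8034
As percentage: 80.3%

80.3


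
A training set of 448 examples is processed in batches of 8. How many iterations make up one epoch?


Iterations per epoch = dataset_size / batch_size
= 448 / 8
= 56

56


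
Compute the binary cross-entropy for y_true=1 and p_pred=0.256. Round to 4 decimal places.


For y=1: Loss = -log(p)
= -log(0.256)
= -(-1.3626)
= 1.3626

1.3626
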